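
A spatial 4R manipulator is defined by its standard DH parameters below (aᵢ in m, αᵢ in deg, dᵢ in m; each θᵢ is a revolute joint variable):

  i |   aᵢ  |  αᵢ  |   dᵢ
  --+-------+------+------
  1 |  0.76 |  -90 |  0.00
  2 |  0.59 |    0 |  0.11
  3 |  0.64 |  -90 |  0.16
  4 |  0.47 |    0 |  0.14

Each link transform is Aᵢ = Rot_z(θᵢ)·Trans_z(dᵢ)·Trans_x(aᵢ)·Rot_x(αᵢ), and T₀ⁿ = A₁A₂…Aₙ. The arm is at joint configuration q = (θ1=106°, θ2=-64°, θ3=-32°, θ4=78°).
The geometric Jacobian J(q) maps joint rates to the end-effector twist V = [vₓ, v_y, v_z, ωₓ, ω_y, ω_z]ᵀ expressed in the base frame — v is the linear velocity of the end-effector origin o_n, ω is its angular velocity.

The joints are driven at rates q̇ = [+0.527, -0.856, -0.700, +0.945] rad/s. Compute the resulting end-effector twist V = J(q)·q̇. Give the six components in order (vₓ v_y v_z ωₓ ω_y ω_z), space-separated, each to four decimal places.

o_n = [-0.1155, 1.0912, 1.2786]
J₁: ẑ×o_n = [-1.0912, -0.1155, 0.0000], ω = ẑ
J2: z=[-0.9613, -0.2756, 0.0000] o=[-0.2095, 0.7306, 0.0000] → [-0.3524, 1.2291, -0.3208, -0.9613, -0.2756, 0.0000]
J3: z=[-0.9613, -0.2756, 0.0000] o=[-0.3865, 0.9489, 0.5303] → [-0.2063, 0.7193, -0.0621, -0.9613, -0.2756, 0.0000]
J4: z=[-0.2741, 0.9560, 0.1045] o=[-0.5219, 0.8404, 1.1668] → [0.0807, 0.0731, -0.4572, -0.2741, 0.9560, 0.1045]
V = J·q̇ = [-0.0527, -1.5474, -0.1140, 1.2367, 1.3323, 0.6258]

-0.0527 -1.5474 -0.1140 1.2367 1.3323 0.6258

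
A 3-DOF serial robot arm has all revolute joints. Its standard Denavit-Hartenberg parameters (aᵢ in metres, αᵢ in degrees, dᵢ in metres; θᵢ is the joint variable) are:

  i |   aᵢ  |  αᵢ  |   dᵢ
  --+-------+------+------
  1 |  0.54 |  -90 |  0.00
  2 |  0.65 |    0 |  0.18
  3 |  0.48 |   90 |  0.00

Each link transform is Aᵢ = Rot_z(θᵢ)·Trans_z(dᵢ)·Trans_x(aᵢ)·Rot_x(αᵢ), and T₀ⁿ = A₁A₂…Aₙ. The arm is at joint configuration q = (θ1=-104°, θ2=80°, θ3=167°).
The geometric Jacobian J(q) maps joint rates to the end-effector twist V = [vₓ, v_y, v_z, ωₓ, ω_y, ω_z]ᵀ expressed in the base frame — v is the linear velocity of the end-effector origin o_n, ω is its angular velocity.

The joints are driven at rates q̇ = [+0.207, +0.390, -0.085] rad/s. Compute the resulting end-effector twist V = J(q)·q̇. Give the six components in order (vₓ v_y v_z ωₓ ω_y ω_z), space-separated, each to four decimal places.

0.1303 0.1243 0.0132 0.2959 -0.0738 0.2070

o_n = [0.0621, -0.4950, -0.1983]
J₁: ẑ×o_n = [0.4950, 0.0621, -0.0000], ω = ẑ
J2: z=[0.9703, -0.2419, 0.0000] o=[-0.1306, -0.5240, 0.0000] → [0.0480, 0.1924, 0.0747, 0.9703, -0.2419, 0.0000]
J3: z=[0.9703, -0.2419, 0.0000] o=[0.0167, -0.6770, -0.6401] → [-0.1069, -0.4287, 0.1876, 0.9703, -0.2419, 0.0000]
V = J·q̇ = [0.1303, 0.1243, 0.0132, 0.2959, -0.0738, 0.2070]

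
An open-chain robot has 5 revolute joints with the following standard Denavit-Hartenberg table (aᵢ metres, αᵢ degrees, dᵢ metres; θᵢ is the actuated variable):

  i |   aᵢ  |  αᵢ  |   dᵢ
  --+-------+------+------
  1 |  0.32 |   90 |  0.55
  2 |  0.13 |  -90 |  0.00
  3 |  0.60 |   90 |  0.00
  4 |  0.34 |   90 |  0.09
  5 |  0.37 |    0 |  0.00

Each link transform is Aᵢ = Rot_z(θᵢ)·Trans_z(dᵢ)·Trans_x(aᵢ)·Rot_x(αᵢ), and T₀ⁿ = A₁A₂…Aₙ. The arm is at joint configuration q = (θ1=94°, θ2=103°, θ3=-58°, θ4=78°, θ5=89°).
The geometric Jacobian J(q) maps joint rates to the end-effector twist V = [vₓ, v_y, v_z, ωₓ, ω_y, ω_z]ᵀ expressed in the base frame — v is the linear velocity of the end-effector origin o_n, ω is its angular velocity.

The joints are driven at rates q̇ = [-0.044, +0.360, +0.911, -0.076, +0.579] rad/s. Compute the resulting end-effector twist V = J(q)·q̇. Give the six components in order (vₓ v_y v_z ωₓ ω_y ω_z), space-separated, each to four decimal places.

o_n = [0.8139, 0.0250, 0.5674]
J₁: ẑ×o_n = [-0.0250, 0.8139, 0.0000], ω = ẑ
J2: z=[0.9976, 0.0698, 0.0000] o=[-0.0223, 0.3192, 0.5500] → [0.0012, -0.0173, -0.3518, 0.9976, 0.0698, 0.0000]
J3: z=[0.0680, -0.9720, -0.2250] o=[-0.0203, 0.2900, 0.6767] → [0.0466, -0.1802, 0.7928, 0.0680, -0.9720, -0.2250]
J4: z=[0.5153, 0.2273, -0.8263] o=[0.4923, 0.2542, 0.9865] → [-0.2846, -0.0498, -0.1912, 0.5153, 0.2273, -0.8263]
J5: z=[0.8215, 0.1436, 0.5518] o=[0.6217, -0.0528, 0.8738] → [-0.0870, 0.3578, 0.0364, 0.8215, 0.1436, 0.5518]
V = J·q̇ = [0.0153, 0.0047, 0.6312, 0.8575, -0.7945, 0.1334]

0.0153 0.0047 0.6312 0.8575 -0.7945 0.1334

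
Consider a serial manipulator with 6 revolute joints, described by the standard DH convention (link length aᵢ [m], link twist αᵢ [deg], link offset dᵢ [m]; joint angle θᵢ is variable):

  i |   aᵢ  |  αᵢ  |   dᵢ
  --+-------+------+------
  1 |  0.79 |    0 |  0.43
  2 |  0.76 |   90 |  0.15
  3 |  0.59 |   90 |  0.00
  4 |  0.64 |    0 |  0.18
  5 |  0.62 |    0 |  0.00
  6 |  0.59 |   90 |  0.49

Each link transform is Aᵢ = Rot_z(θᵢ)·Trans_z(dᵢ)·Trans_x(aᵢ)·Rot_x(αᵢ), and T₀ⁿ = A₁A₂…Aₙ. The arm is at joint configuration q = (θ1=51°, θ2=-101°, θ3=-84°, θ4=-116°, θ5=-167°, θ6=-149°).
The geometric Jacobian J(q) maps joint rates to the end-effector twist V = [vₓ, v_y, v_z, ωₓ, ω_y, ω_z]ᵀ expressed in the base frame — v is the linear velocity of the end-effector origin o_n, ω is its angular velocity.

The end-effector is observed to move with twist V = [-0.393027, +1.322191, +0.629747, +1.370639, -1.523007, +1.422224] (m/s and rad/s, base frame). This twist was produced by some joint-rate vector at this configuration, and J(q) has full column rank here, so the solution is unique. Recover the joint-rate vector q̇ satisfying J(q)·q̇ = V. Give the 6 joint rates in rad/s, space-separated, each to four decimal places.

o_n = [1.0075, 0.8338, -0.1178]
J₁: ẑ×o_n = [-0.8338, 1.0075, 0.0000], ω = ẑ
J2: z=[0.0000, 0.0000, 1.0000] o=[0.4972, 0.6139, 0.4300] → [-0.2198, 0.5103, 0.0000, 0.0000, 0.0000, 1.0000]
J3: z=[-0.7660, -0.6428, 0.0000] o=[0.9857, 0.0318, 0.5800] → [0.4485, -0.5346, -0.6003, -0.7660, -0.6428, 0.0000]
J4: z=[-0.6393, 0.7618, -0.1045] o=[1.0253, -0.0155, -0.0068] → [0.0042, -0.0691, -0.5293, -0.6393, 0.7618, -0.1045]
J5: z=[-0.6393, 0.7618, -0.1045] o=[1.3321, 0.5139, 0.2534] → [-0.2494, -0.2034, 0.0428, -0.6393, 0.7618, -0.1045]
J6: z=[-0.6393, 0.7618, -0.1045] o=[0.8787, 0.1144, 0.1147] → [-0.1020, -0.1621, -0.5580, -0.6393, 0.7618, -0.1045]
q̇ = J⁺·V = [0.6600, 0.5470, -0.0710, -0.3400, -0.9190, -0.8000]

0.6600 0.5470 -0.0710 -0.3400 -0.9190 -0.8000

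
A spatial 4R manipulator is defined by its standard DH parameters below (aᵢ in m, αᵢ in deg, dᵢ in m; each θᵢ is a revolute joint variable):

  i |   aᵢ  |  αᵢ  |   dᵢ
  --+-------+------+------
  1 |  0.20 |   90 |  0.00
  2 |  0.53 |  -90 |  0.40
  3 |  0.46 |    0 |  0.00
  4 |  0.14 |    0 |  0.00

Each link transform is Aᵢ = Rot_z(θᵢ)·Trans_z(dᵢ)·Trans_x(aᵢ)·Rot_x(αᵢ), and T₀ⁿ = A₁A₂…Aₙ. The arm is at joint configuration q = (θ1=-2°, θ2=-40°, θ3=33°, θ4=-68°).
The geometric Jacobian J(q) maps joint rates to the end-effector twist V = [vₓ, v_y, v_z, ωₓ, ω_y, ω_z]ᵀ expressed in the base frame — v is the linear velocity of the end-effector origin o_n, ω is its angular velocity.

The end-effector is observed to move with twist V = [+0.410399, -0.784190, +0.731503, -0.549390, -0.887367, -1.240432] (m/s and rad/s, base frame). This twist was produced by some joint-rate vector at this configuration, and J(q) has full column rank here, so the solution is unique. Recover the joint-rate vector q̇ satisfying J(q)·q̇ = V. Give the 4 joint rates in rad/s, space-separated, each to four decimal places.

-0.6230 0.9060 -0.1570 -0.6490

o_n = [0.9808, -0.2642, -0.6624]
J₁: ẑ×o_n = [0.2642, 0.9808, -0.0000], ω = ẑ
J2: z=[-0.0349, -0.9994, 0.0000] o=[0.1999, -0.0070, 0.0000] → [0.6620, -0.0231, 0.7894, -0.0349, -0.9994, 0.0000]
J3: z=[0.6424, -0.0224, 0.7660] o=[0.5917, -0.4209, -0.3407] → [-0.1129, 0.5047, 0.1094, 0.6424, -0.0224, 0.7660]
J4: z=[0.6424, -0.0224, 0.7660] o=[0.8958, -0.1808, -0.5887] → [0.0655, 0.1125, -0.0516, 0.6424, -0.0224, 0.7660]
q̇ = J⁺·V = [-0.6230, 0.9060, -0.1570, -0.6490]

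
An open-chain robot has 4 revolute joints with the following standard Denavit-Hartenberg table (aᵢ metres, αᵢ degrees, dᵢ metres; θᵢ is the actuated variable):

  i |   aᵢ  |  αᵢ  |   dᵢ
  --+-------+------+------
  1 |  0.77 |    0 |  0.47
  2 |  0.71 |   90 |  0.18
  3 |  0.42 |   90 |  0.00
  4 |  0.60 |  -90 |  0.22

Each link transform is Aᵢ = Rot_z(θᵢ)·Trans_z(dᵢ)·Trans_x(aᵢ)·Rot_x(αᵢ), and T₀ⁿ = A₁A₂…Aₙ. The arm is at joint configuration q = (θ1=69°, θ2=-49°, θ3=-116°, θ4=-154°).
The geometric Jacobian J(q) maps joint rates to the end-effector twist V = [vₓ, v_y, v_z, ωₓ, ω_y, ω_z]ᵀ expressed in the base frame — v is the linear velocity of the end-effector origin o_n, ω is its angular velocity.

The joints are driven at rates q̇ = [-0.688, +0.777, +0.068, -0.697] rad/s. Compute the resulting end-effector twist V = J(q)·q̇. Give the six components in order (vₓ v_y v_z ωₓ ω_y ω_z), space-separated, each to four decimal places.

0.6465 -0.4811 0.1549 0.6119 0.1504 -0.2165

o_n = [0.7165, 1.1591, 0.8536]
J₁: ẑ×o_n = [-1.1591, 0.7165, 0.0000], ω = ẑ
J2: z=[0.0000, 0.0000, 1.0000] o=[0.2759, 0.7189, 0.4700] → [-0.4402, 0.4405, 0.0000, 0.0000, 0.0000, 1.0000]
J3: z=[0.3420, -0.9397, 0.0000] o=[0.9431, 0.9617, 0.6500] → [-0.1914, -0.0697, -0.1454, 0.3420, -0.9397, 0.0000]
J4: z=[-0.8446, -0.3074, 0.4384] o=[0.7701, 0.8987, 0.2725] → [-0.2928, 0.4673, -0.2364, -0.8446, -0.3074, 0.4384]
V = J·q̇ = [0.6465, -0.4811, 0.1549, 0.6119, 0.1504, -0.2165]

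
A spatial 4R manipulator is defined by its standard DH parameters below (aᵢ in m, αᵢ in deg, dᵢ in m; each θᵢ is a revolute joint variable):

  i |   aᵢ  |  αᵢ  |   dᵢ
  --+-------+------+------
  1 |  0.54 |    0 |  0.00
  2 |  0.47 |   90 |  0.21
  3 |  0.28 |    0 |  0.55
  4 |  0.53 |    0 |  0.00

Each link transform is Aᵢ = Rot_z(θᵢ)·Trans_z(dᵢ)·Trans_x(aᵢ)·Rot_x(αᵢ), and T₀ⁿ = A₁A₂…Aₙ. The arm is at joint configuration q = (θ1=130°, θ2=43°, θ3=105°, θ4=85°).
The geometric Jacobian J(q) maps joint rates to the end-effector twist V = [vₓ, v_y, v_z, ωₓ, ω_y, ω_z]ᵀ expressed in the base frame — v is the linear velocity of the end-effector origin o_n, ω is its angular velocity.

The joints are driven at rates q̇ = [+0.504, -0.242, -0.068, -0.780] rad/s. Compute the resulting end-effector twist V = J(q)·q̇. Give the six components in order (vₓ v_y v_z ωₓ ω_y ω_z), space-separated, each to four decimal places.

-0.2883 -0.1323 0.4475 -0.1033 -0.8417 0.2620

o_n = [-0.1566, 0.9444, 0.3884]
J₁: ẑ×o_n = [-0.9444, -0.1566, 0.0000], ω = ẑ
J2: z=[0.0000, 0.0000, 1.0000] o=[-0.3471, 0.4137, 0.0000] → [-0.5307, 0.1905, 0.0000, 0.0000, 0.0000, 1.0000]
J3: z=[0.1219, 0.9925, 0.0000] o=[-0.8136, 0.4709, 0.2100] → [0.1771, -0.0217, -0.5944, 0.1219, 0.9925, 0.0000]
J4: z=[0.1219, 0.9925, 0.0000] o=[-0.6746, 1.0080, 0.4805] → [-0.0913, 0.0112, -0.5219, 0.1219, 0.9925, 0.0000]
V = J·q̇ = [-0.2883, -0.1323, 0.4475, -0.1033, -0.8417, 0.2620]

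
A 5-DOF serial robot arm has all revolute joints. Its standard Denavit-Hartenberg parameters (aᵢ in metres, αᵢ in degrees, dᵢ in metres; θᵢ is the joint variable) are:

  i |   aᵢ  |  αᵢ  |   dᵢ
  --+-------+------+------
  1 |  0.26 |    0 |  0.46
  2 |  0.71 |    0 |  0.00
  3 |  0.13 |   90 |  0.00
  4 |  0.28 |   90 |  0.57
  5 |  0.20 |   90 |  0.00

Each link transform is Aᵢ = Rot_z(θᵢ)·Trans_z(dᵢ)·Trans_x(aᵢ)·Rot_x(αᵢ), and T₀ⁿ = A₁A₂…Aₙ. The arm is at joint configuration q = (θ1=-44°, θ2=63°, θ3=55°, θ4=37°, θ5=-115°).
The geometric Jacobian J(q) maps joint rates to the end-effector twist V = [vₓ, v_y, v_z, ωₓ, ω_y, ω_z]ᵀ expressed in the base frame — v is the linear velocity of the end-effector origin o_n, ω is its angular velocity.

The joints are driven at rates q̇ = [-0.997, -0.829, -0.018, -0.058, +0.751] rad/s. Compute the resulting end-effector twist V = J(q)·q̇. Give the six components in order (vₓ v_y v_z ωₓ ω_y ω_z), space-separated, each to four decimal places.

o_n = [1.3109, 0.2184, 0.5776]
J₁: ẑ×o_n = [-0.2184, 1.3109, 0.0000], ω = ẑ
J2: z=[0.0000, 0.0000, 1.0000] o=[0.1870, -0.1806, 0.4600] → [-0.3990, 1.1239, 0.0000, 0.0000, 0.0000, 1.0000]
J3: z=[0.0000, 0.0000, 1.0000] o=[0.8583, 0.0505, 0.4600] → [-0.1679, 0.4525, 0.0000, 0.0000, 0.0000, 1.0000]
J4: z=[0.9613, -0.2756, 0.0000] o=[0.8942, 0.1755, 0.4600] → [-0.0324, -0.1131, 0.1561, 0.9613, -0.2756, 0.0000]
J5: z=[0.1659, 0.5785, -0.7986] o=[1.5037, 0.2333, 0.6285] → [-0.0413, 0.1625, 0.1091, 0.1659, 0.5785, -0.7986]
V = J·q̇ = [0.5224, -2.1182, 0.0729, 0.0688, 0.4504, -2.4438]

0.5224 -2.1182 0.0729 0.0688 0.4504 -2.4438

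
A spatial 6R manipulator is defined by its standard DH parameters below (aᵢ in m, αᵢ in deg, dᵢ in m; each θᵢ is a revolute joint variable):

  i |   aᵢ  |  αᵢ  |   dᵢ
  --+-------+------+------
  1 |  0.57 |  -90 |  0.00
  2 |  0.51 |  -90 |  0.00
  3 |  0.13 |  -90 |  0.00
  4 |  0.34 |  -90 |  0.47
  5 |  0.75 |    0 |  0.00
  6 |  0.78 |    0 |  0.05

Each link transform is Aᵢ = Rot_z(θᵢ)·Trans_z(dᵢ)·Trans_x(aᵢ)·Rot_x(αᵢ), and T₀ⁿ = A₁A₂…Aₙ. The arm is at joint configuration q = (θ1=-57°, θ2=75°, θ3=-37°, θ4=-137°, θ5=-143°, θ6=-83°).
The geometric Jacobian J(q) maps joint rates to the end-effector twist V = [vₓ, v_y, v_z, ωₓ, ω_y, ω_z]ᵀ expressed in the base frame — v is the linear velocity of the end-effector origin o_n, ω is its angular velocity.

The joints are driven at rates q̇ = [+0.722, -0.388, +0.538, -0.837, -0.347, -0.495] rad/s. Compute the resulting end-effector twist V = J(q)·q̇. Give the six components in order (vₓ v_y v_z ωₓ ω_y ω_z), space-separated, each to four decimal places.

o_n = [0.9025, -1.0895, -1.1486]
J₁: ẑ×o_n = [1.0895, 0.9025, -0.0000], ω = ẑ
J2: z=[0.8387, 0.5446, 0.0000] o=[0.3104, -0.4780, 0.0000] → [-0.6255, 0.9633, -0.8353, 0.8387, 0.5446, 0.0000]
J3: z=[-0.5261, 0.8101, -0.2588] o=[0.3823, -0.5887, -0.4926] → [-0.6610, -0.4797, -0.1579, -0.5261, 0.8101, -0.2588]
J4: z=[-0.5850, -0.5656, -0.5813] o=[0.4626, -0.5687, -0.5929] → [0.0115, -0.5808, 0.5535, -0.5850, -0.5656, -0.5813]
J5: z=[0.0362, 0.6978, -0.7154] o=[-0.0878, -0.6851, -0.7343] → [-0.5784, -0.6935, -0.7057, 0.0362, 0.6978, -0.7154]
J6: z=[0.0362, 0.6978, -0.7154] o=[0.1335, -1.2036, -1.2289] → [0.1377, -0.5531, -0.5325, 0.0362, 0.6978, -0.7154]
V = J·q̇ = [0.7967, 1.0203, 0.2843, -0.1493, 0.1104, 1.6717]

0.7967 1.0203 0.2843 -0.1493 0.1104 1.6717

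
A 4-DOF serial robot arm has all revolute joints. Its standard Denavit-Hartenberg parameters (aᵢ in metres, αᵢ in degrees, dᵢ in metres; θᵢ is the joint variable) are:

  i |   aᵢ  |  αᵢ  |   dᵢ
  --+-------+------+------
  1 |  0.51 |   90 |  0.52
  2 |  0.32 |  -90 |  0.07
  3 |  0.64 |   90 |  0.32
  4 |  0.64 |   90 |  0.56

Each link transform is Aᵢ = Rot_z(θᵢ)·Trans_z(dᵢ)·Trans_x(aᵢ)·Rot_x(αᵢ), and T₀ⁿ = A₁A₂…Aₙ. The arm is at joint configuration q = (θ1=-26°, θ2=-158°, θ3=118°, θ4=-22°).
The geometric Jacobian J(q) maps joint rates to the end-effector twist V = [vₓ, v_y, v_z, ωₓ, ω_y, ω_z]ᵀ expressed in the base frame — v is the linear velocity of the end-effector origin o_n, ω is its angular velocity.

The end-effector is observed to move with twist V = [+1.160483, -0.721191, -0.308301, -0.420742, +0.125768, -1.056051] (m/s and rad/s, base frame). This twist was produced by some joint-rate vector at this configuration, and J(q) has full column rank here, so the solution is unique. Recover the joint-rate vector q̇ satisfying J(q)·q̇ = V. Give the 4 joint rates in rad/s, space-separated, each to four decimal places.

-0.7850 0.3390 0.0890 0.5700

o_n = [0.8512, 1.0111, 0.3574]
J₁: ẑ×o_n = [-1.0111, 0.8512, 0.0000], ω = ẑ
J2: z=[-0.4384, -0.8988, 0.0000] o=[0.4584, -0.2236, 0.5200] → [0.1461, -0.0713, -0.1882, -0.4384, -0.8988, 0.0000]
J3: z=[0.3367, -0.1642, -0.9272] o=[0.1610, -0.1564, 0.4001] → [1.0895, -0.6255, 0.5064, 0.3367, -0.1642, -0.9272]
J4: z=[-0.5300, 0.7808, -0.3308] o=[0.7669, 0.1768, 0.2160] → [0.3864, 0.0471, -0.5080, -0.5300, 0.7808, -0.3308]
q̇ = J⁺·V = [-0.7850, 0.3390, 0.0890, 0.5700]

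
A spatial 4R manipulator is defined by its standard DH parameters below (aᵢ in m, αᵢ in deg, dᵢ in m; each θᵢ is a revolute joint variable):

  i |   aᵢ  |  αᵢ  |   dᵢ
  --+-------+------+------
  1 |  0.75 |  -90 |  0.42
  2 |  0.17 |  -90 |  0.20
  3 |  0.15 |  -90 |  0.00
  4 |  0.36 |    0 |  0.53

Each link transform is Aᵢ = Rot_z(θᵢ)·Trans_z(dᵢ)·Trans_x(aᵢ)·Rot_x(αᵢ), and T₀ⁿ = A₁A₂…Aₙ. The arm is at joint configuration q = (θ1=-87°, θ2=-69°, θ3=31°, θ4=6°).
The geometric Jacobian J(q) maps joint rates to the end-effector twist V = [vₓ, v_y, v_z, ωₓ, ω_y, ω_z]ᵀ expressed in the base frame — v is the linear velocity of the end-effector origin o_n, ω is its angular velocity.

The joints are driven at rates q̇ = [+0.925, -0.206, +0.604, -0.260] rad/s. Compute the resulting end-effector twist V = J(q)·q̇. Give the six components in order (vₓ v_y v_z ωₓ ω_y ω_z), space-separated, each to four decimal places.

o_n = [-0.4716, -0.8599, 0.7439]
J₁: ẑ×o_n = [0.8599, -0.4716, 0.0000], ω = ẑ
J2: z=[0.9986, 0.0523, 0.0000] o=[0.0393, -0.7490, 0.4200] → [0.0170, -0.3235, -0.0840, 0.9986, 0.0523, 0.0000]
J3: z=[0.0489, -0.9323, -0.3584] o=[0.2422, -0.7993, 0.5787] → [-0.1757, 0.2477, -0.6684, 0.0489, -0.9323, -0.3584]
J4: z=[-0.8657, 0.1395, -0.4808] o=[0.1674, -0.8494, 0.6987] → [0.0013, 0.3463, 0.0982, -0.8657, 0.1395, -0.4808]
V = J·q̇ = [0.6855, -0.3100, -0.4119, 0.0489, -0.6102, 0.8336]

0.6855 -0.3100 -0.4119 0.0489 -0.6102 0.8336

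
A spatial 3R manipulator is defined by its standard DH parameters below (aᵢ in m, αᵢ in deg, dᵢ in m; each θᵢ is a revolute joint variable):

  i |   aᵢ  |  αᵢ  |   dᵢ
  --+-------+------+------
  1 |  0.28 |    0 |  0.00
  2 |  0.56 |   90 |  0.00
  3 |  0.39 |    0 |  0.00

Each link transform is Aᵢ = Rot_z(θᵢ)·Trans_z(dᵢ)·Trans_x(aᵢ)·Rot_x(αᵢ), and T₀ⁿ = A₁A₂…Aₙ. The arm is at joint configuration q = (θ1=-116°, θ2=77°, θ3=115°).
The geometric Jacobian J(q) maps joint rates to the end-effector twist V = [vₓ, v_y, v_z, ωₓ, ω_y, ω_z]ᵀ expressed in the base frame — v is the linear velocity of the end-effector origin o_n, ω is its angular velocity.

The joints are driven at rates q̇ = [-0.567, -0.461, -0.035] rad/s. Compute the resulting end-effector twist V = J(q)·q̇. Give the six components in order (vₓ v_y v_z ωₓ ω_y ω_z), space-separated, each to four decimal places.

o_n = [0.1844, -0.5004, 0.3535]
J₁: ẑ×o_n = [0.5004, 0.1844, -0.0000], ω = ẑ
J2: z=[0.0000, 0.0000, 1.0000] o=[-0.1227, -0.2517, 0.0000] → [0.2487, 0.3071, -0.0000, 0.0000, 0.0000, 1.0000]
J3: z=[-0.6293, -0.7771, 0.0000] o=[0.3125, -0.6041, 0.0000] → [-0.2747, 0.2224, -0.1648, -0.6293, -0.7771, 0.0000]
V = J·q̇ = [-0.3887, -0.2539, 0.0058, 0.0220, 0.0272, -1.0280]

-0.3887 -0.2539 0.0058 0.0220 0.0272 -1.0280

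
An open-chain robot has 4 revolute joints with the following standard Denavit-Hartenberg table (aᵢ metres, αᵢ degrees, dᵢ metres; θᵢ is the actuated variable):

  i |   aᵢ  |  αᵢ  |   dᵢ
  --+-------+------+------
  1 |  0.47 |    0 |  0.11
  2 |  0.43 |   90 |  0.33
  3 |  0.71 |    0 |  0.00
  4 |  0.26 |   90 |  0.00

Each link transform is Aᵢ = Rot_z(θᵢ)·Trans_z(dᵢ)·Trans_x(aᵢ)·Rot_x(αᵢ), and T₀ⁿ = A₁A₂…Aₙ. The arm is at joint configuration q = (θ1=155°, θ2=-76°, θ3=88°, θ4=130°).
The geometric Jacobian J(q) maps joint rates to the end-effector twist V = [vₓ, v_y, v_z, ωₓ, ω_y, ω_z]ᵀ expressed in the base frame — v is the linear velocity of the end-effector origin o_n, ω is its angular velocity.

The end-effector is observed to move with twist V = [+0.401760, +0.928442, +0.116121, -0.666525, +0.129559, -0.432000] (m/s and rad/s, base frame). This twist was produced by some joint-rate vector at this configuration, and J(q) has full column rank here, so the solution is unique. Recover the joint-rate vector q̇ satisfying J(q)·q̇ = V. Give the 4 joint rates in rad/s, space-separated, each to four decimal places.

-0.9610 0.5290 -0.9280 0.2490

o_n = [-0.3783, 0.4439, 0.9895]
J₁: ẑ×o_n = [-0.4439, -0.3783, 0.0000], ω = ẑ
J2: z=[0.0000, 0.0000, 1.0000] o=[-0.4260, 0.1986, 0.1100] → [-0.2453, 0.0477, 0.0000, 0.0000, 0.0000, 1.0000]
J3: z=[0.9816, -0.1908, 0.0000] o=[-0.3439, 0.6207, 0.4400] → [-0.1048, -0.5394, -0.1801, 0.9816, -0.1908, 0.0000]
J4: z=[0.9816, -0.1908, 0.0000] o=[-0.3392, 0.6451, 1.1496] → [0.0305, 0.1571, -0.2049, 0.9816, -0.1908, 0.0000]
q̇ = J⁺·V = [-0.9610, 0.5290, -0.9280, 0.2490]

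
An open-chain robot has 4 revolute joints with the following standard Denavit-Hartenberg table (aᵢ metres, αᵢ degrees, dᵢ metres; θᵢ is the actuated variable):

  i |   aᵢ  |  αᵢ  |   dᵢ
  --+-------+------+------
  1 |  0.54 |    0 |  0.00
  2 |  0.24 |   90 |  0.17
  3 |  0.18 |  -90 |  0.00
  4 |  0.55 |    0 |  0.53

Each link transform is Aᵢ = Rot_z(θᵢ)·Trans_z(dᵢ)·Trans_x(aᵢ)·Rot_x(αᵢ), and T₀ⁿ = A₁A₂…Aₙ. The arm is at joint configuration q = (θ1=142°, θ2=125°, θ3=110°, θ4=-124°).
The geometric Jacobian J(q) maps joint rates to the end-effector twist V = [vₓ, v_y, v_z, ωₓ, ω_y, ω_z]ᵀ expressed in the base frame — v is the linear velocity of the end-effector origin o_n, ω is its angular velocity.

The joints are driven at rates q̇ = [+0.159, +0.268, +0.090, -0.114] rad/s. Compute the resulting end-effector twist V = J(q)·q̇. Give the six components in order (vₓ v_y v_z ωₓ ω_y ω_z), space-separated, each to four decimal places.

-0.1218 -0.3040 -0.0897 -0.0955 -0.1023 0.4660

o_n = [-0.8697, 0.5704, -0.1311]
J₁: ẑ×o_n = [-0.5704, -0.8697, 0.0000], ω = ẑ
J2: z=[0.0000, 0.0000, 1.0000] o=[-0.4255, 0.3325, 0.0000] → [-0.2380, -0.4441, 0.0000, 0.0000, 0.0000, 1.0000]
J3: z=[-0.9986, 0.0523, 0.0000] o=[-0.4381, 0.0928, 0.1700] → [-0.0158, -0.3007, -0.4544, -0.9986, 0.0523, 0.0000]
J4: z=[0.0492, 0.9384, -0.3420] o=[-0.4349, 0.1543, 0.3391] → [-0.2990, 0.1718, 0.4285, 0.0492, 0.9384, -0.3420]
V = J·q̇ = [-0.1218, -0.3040, -0.0897, -0.0955, -0.1023, 0.4660]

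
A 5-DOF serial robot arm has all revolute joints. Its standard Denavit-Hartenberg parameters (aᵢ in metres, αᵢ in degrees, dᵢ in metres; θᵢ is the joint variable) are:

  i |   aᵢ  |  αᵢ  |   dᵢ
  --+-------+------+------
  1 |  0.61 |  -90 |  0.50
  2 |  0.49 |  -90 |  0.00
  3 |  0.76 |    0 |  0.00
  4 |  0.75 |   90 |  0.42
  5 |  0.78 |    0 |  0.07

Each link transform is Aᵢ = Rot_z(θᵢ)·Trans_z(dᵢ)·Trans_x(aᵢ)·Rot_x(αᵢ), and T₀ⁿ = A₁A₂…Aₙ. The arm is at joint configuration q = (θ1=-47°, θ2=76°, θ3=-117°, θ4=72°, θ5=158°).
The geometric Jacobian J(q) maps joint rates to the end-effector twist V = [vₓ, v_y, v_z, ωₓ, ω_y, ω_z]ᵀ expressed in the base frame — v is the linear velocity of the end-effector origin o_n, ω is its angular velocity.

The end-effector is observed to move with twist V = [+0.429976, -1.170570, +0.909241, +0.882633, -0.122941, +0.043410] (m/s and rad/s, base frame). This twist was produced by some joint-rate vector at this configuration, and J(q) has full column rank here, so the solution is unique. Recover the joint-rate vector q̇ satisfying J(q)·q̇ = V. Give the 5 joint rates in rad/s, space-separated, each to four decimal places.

-0.8440 -0.1320 -0.8670 -0.0190 0.9810

o_n = [0.5089, 0.5475, 0.2167]
J₁: ẑ×o_n = [-0.5475, 0.5089, 0.0000], ω = ẑ
J2: z=[0.7314, 0.6820, 0.0000] o=[0.4160, -0.4461, 0.5000] → [-0.1932, 0.2072, 0.6634, 0.7314, 0.6820, 0.0000]
J3: z=[-0.6617, 0.7096, -0.2419] o=[0.4969, -0.5328, 0.0246] → [0.3977, 0.1242, -0.7235, -0.6617, 0.7096, -0.2419]
J4: z=[-0.6617, 0.7096, -0.2419] o=[0.9352, -0.0099, 0.3593] → [0.0336, 0.0087, -0.0664, -0.6617, 0.7096, -0.2419]
J5: z=[0.4005, 0.6074, 0.6861] o=[1.1326, 0.5559, -0.2568] → [0.2934, -0.6176, 0.3754, 0.4005, 0.6074, 0.6861]
q̇ = J⁺·V = [-0.8440, -0.1320, -0.8670, -0.0190, 0.9810]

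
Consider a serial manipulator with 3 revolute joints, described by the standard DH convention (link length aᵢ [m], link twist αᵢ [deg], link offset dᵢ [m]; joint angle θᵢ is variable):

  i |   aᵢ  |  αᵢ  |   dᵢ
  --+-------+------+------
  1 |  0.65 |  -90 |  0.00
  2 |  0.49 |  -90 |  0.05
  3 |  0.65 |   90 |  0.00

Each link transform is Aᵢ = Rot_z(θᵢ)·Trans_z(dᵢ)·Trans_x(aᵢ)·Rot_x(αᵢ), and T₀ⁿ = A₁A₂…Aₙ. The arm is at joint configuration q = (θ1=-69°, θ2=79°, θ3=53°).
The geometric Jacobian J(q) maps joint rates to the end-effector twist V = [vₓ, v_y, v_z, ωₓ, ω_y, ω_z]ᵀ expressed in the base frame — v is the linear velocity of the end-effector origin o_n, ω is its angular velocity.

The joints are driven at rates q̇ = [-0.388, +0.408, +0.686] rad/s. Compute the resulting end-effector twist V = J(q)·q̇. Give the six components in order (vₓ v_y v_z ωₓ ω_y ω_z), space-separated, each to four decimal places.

o_n = [-0.1448, -0.9319, -0.8650]
J₁: ẑ×o_n = [0.9319, -0.1448, 0.0000], ω = ẑ
J2: z=[0.9336, 0.3584, 0.0000] o=[0.2329, -0.6068, 0.0000] → [-0.3100, 0.8075, -0.1681, 0.9336, 0.3584, 0.0000]
J3: z=[-0.3518, 0.9164, -0.1908] o=[0.3131, -0.6762, -0.4810] → [-0.4007, -0.0477, 0.5096, -0.3518, 0.9164, -0.1908]
V = J·q̇ = [-0.7629, 0.3529, 0.2810, 0.1396, 0.7749, -0.5189]

-0.7629 0.3529 0.2810 0.1396 0.7749 -0.5189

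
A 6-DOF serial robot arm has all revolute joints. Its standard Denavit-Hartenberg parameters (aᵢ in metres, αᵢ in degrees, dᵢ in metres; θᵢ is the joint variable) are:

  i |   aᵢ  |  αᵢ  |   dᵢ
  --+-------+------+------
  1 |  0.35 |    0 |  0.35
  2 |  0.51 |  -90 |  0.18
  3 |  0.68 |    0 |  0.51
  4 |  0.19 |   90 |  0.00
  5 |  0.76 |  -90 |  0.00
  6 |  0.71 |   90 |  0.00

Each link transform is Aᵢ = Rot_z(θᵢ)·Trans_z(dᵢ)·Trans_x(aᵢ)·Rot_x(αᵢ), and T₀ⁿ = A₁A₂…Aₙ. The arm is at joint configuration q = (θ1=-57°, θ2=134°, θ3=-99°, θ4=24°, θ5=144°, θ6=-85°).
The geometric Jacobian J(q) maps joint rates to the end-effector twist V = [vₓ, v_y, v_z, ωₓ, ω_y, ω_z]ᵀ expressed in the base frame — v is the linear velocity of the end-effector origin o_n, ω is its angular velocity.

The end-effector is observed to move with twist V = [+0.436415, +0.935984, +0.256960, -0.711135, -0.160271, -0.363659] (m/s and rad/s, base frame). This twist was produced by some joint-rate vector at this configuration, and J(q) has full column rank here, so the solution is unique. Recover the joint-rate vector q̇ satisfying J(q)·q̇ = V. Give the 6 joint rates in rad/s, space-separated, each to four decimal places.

o_n = [-0.8676, -0.4623, 0.9260]
J₁: ẑ×o_n = [0.4623, -0.8676, 0.0000], ω = ẑ
J2: z=[0.0000, 0.0000, 1.0000] o=[0.1906, -0.2935, 0.3500] → [0.1688, -1.0582, 0.0000, 0.0000, 0.0000, 1.0000]
J3: z=[-0.9744, 0.2250, 0.0000] o=[0.3053, 0.2034, 0.5300] → [0.0891, 0.3858, 0.9125, -0.9744, 0.2250, 0.0000]
J4: z=[-0.9744, 0.2250, 0.0000] o=[-0.2155, 0.2145, 1.2016] → [-0.0620, -0.2686, 0.8061, -0.9744, 0.2250, 0.0000]
J5: z=[-0.2173, -0.9412, 0.2588] o=[-0.2044, 0.2624, 1.3852] → [0.6197, -0.2714, -0.4666, -0.2173, -0.9412, 0.2588]
J6: z=[0.7541, -0.3302, -0.5678] o=[-0.6755, 0.2078, 0.7913] → [-0.4250, 0.0075, -0.5687, 0.7541, -0.3302, -0.5678]
q̇ = J⁺·V = [-0.2320, -0.7330, 0.1260, -0.1560, 0.4610, -0.8490]

-0.2320 -0.7330 0.1260 -0.1560 0.4610 -0.8490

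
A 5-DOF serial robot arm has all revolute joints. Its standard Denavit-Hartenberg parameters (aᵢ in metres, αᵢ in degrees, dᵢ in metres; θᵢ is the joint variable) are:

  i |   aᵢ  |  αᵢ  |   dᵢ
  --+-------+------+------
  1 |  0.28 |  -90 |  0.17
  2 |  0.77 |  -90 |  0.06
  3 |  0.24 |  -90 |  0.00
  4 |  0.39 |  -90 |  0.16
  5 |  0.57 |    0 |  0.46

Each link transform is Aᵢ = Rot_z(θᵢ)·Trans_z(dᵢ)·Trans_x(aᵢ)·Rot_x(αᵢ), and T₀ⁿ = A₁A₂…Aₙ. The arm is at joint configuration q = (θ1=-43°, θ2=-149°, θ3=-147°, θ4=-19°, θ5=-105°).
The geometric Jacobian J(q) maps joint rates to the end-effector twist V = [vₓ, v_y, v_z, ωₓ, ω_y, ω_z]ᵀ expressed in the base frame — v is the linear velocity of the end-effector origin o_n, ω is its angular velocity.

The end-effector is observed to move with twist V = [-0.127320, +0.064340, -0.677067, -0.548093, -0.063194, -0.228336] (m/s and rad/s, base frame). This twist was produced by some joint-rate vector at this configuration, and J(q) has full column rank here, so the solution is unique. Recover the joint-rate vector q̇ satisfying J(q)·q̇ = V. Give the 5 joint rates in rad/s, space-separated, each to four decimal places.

o_n = [0.3481, 1.0333, 0.1934]
J₁: ẑ×o_n = [-1.0333, 0.3481, 0.0000], ω = ẑ
J2: z=[0.6820, 0.7314, 0.0000] o=[0.2048, -0.1910, 0.1700] → [0.0171, -0.0159, 0.7301, 0.6820, 0.7314, 0.0000]
J3: z=[0.3767, -0.3513, 0.8572] o=[-0.2370, 0.3031, 0.5666] → [-0.4948, 0.6421, 0.4806, 0.3767, -0.3513, 0.8572]
J4: z=[0.2305, 0.9318, 0.2805] o=[-0.0217, 0.2810, 0.4629] → [-0.4622, 0.1659, -0.1711, 0.2305, 0.9318, 0.2805]
J5: z=[-0.0641, 0.3022, -0.9511] o=[0.3939, 0.3516, 0.4573] → [0.5686, 0.0266, -0.0298, -0.0641, 0.3022, -0.9511]
q̇ = J⁺·V = [0.4170, -0.7050, -0.2240, 0.2250, 0.5430]

0.4170 -0.7050 -0.2240 0.2250 0.5430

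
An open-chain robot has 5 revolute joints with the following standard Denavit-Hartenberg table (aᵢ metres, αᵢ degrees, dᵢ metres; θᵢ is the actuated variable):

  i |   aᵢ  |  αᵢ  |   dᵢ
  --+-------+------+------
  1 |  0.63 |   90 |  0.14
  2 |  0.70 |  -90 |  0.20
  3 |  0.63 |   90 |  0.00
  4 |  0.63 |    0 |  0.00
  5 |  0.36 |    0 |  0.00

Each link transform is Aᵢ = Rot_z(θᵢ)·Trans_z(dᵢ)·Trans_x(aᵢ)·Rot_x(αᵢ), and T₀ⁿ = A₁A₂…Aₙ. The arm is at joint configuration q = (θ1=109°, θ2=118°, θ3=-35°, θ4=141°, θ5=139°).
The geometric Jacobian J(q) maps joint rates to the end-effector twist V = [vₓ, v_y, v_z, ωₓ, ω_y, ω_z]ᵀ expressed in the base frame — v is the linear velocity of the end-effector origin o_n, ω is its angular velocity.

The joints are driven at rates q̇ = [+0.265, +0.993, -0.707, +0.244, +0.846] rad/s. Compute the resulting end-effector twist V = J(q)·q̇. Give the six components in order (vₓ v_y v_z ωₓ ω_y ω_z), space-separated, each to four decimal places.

o_n = [0.2385, 0.2792, 0.8851]
J₁: ẑ×o_n = [-0.2792, 0.2385, 0.0000], ω = ẑ
J2: z=[0.9455, 0.3256, 0.0000] o=[-0.2051, 0.5957, 0.1400] → [0.2426, -0.7045, -0.4437, 0.9455, 0.3256, 0.0000]
J3: z=[0.2875, -0.8348, -0.4695] o=[0.0910, 0.3501, 0.7581] → [-0.1394, -0.1058, 0.1028, 0.2875, -0.8348, -0.4695]
J4: z=[0.6869, 0.5213, -0.5064] o=[0.5115, 0.2386, 1.2137] → [-0.1508, 0.3640, 0.1702, 0.6869, 0.5213, -0.5064]
J5: z=[0.6869, 0.5213, -0.5064] o=[0.2987, -0.0058, 0.6735] → [0.2546, -0.1149, 0.2271, 0.6869, 0.5213, -0.5064]
V = J·q̇ = [0.4441, -0.5700, -0.2796, 1.4843, 1.4817, 0.0449]

0.4441 -0.5700 -0.2796 1.4843 1.4817 0.0449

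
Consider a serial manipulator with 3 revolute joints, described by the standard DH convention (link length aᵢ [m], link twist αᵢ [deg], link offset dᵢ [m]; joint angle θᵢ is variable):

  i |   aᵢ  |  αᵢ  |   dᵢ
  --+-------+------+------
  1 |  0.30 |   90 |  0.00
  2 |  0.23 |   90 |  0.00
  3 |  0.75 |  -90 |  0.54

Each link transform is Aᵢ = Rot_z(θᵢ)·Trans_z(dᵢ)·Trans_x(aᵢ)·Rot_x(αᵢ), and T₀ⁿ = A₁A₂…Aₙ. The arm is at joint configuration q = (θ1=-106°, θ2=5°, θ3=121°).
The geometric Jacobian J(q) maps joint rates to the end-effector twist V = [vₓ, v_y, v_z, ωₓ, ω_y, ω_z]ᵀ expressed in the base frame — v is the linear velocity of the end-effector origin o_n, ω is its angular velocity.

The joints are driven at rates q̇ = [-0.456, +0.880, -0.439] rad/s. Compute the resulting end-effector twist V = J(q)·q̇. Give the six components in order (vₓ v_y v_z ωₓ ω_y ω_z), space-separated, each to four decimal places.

o_n = [-0.6707, -0.0068, -0.5516]
J₁: ẑ×o_n = [0.0068, -0.6707, 0.0000], ω = ẑ
J2: z=[-0.9613, 0.2756, 0.0000] o=[-0.0827, -0.2884, 0.0000] → [-0.1520, -0.5302, -0.1086, -0.9613, 0.2756, 0.0000]
J3: z=[-0.0240, -0.0838, -0.9962] o=[-0.1458, -0.5086, 0.0200] → [0.5478, 0.5091, -0.0560, -0.0240, -0.0838, -0.9962]
V = J·q̇ = [-0.3774, -0.3842, -0.0710, -0.8354, 0.2793, -0.0187]

-0.3774 -0.3842 -0.0710 -0.8354 0.2793 -0.0187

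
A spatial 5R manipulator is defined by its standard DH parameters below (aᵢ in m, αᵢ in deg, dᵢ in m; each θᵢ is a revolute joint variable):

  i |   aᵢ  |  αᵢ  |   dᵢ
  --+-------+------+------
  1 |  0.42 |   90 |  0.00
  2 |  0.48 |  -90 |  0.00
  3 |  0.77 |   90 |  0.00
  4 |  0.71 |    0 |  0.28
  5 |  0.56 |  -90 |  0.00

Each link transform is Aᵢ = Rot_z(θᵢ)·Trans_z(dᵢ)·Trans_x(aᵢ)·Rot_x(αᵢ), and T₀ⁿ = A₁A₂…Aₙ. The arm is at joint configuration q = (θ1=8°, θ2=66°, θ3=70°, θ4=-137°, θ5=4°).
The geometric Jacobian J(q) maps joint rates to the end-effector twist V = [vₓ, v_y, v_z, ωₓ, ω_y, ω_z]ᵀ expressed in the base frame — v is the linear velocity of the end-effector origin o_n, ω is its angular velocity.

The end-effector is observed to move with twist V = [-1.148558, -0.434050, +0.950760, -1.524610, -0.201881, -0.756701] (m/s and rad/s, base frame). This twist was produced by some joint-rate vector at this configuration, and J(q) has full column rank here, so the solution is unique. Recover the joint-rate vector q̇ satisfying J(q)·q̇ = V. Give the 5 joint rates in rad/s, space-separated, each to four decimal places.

o_n = [1.5362, -0.0053, 0.2743]
J₁: ẑ×o_n = [0.0053, 1.5362, -0.0000], ω = ẑ
J2: z=[0.1392, -0.9903, 0.0000] o=[0.4159, 0.0585, 0.0000] → [-0.2717, -0.0382, 1.1005, 0.1392, -0.9903, 0.0000]
J3: z=[-0.9047, -0.1271, 0.4067] o=[0.6092, 0.0856, 0.4385] → [0.0578, 0.2285, 0.2001, -0.9047, -0.1271, 0.4067]
J4: z=[0.4261, -0.2855, 0.8585] o=[0.6146, 0.8171, 0.6791] → [0.8215, 0.9636, -0.0873, 0.4261, -0.2855, 0.8585]
J5: z=[0.4261, -0.2855, 0.8585] o=[1.1684, 0.3054, 0.5603] → [0.3484, 0.4376, -0.0274, 0.4261, -0.2855, 0.8585]
q̇ = J⁺·V = [0.4060, 0.6020, 0.9320, -0.8780, -0.9180]

0.4060 0.6020 0.9320 -0.8780 -0.9180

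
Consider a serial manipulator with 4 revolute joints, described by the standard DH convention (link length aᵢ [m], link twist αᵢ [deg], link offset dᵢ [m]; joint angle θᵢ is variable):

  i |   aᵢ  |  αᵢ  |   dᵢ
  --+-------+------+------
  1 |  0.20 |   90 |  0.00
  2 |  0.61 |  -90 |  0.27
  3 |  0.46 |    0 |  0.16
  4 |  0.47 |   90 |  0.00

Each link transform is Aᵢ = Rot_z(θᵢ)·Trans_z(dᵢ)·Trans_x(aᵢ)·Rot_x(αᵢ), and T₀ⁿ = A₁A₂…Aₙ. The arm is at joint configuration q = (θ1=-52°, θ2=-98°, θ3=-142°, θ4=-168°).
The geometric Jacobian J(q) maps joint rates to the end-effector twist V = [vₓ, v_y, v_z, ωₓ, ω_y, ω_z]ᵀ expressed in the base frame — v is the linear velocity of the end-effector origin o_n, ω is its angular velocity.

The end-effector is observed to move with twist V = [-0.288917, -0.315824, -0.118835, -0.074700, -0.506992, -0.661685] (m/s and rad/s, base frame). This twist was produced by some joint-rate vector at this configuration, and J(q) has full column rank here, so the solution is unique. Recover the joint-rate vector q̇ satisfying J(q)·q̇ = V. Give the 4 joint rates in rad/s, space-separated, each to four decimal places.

-0.6120 0.3710 0.9860 -0.6290

o_n = [0.0214, -0.3411, -0.5665]
J₁: ẑ×o_n = [0.3411, 0.0214, -0.0000], ω = ẑ
J2: z=[-0.7880, -0.6157, 0.0000] o=[0.1231, -0.1576, 0.0000] → [0.3488, -0.4464, 0.0819, -0.7880, -0.6157, 0.0000]
J3: z=[0.6097, -0.7803, -0.1392] o=[-0.1419, -0.2569, -0.6041] → [-0.0410, -0.0456, 0.0761, 0.6097, -0.7803, -0.1392]
J4: z=[0.6097, -0.7803, -0.1392] o=[-0.2365, -0.5959, -0.2674] → [0.2689, 0.1465, 0.3565, 0.6097, -0.7803, -0.1392]
q̇ = J⁺·V = [-0.6120, 0.3710, 0.9860, -0.6290]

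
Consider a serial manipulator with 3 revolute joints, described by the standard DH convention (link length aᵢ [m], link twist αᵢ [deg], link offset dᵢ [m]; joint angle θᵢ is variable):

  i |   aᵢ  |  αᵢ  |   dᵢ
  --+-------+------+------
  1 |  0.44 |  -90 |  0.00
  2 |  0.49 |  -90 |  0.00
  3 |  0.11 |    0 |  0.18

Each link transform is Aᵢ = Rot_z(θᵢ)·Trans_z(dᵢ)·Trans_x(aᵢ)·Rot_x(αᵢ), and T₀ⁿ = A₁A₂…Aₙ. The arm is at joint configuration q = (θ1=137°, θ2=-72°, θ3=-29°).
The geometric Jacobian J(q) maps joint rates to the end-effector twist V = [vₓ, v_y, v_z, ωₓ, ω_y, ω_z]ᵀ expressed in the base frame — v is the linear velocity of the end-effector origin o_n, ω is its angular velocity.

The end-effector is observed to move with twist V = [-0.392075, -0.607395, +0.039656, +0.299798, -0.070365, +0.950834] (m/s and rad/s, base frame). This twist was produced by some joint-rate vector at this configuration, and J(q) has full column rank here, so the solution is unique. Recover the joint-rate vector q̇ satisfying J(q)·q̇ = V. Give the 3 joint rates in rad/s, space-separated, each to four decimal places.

o_n = [-0.6158, 0.5014, 0.5019]
J₁: ẑ×o_n = [-0.5014, -0.6158, 0.0000], ω = ẑ
J2: z=[-0.6820, -0.7314, 0.0000] o=[-0.3218, 0.3001, 0.0000] → [-0.3671, 0.3423, -0.3523, -0.6820, -0.7314, 0.0000]
J3: z=[-0.6956, 0.6486, -0.3090] o=[-0.4325, 0.4033, 0.4660] → [0.0536, 0.0816, 0.0507, -0.6956, 0.6486, -0.3090]
q̇ = J⁺·V = [0.8640, -0.1530, -0.2810]

0.8640 -0.1530 -0.2810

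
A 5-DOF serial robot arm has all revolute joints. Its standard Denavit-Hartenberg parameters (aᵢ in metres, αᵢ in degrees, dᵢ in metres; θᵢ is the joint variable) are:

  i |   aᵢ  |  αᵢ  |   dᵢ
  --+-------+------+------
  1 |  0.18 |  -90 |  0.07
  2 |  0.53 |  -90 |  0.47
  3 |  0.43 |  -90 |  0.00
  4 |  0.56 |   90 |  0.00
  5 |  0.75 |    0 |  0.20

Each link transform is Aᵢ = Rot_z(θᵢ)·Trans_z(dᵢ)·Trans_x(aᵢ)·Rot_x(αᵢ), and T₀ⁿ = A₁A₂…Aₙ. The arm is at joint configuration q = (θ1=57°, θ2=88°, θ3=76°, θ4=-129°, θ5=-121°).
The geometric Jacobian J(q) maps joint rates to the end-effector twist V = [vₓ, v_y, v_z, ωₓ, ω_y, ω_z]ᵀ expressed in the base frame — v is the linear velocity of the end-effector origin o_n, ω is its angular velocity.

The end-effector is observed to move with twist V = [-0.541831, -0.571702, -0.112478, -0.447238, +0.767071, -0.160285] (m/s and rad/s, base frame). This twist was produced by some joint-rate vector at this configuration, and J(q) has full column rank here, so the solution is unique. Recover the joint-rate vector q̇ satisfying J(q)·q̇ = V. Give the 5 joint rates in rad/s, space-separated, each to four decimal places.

-0.7040 0.6990 -0.2410 0.4910 0.2820

o_n = [-0.2744, 0.4316, -1.1233]
J₁: ẑ×o_n = [-0.4316, -0.2744, 0.0000], ω = ẑ
J2: z=[-0.8387, 0.5446, 0.0000] o=[0.0980, 0.1510, 0.0700] → [-0.6499, -1.0008, -0.0325, -0.8387, 0.5446, 0.0000]
J3: z=[-0.5443, -0.8382, -0.0349] o=[-0.2861, 0.4225, -0.4597] → [0.5566, -0.3616, 0.0048, -0.5443, -0.8382, -0.0349]
J4: z=[0.1844, -0.1602, 0.9697] o=[0.0658, 0.1983, -0.5636] → [-0.1366, -0.2267, -0.0115, 0.1844, -0.1602, 0.9697]
J5: z=[-0.2934, 0.9327, 0.2099] o=[-0.4595, 0.0172, -0.4936] → [-0.6743, -0.1459, -0.2942, -0.2934, 0.9327, 0.2099]
q̇ = J⁺·V = [-0.7040, 0.6990, -0.2410, 0.4910, 0.2820]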